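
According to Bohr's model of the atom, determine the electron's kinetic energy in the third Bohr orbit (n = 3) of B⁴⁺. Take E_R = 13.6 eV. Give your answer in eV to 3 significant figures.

For a Coulomb orbit the virial theorem gives K = −E_n.
E_n = −E_R·Z²/n², so K = E_R·Z²/n² = 13.6 × 5²/3² = 37.8 eV

37.8 eV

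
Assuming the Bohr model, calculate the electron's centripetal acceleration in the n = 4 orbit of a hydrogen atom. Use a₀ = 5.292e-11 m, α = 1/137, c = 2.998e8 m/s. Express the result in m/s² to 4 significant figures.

3.535e20 m/s²

r = n²a₀/Z = 8.467e-10 m, v = Zαc/n = 5.471e5 m/s
a = v²/r = (5.471e5)² / 8.467e-10 = 3.535e20 m/s²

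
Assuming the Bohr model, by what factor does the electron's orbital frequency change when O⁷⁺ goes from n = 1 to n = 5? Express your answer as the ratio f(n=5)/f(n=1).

1/125

f ∝ Z^2 · n^-3; with Z fixed, f ∝ n^-3.
f(n=5)/f(n=1) = (5/1)^-3 = 1/125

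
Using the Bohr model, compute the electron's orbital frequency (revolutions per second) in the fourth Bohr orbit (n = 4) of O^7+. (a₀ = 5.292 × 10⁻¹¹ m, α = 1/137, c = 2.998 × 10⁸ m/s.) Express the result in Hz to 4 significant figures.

r = n²a₀/Z = 1.058 × 10⁻¹⁰ m, v = Zαc/n = 4.377 × 10⁶ m/s
f = v/(2πr) = 6.581 × 10¹⁵ Hz

6.581 × 10¹⁵ Hz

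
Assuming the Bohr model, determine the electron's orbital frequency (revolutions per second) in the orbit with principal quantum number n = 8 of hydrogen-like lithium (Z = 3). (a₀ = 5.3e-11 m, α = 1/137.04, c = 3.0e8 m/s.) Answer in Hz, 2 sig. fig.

r = n²a₀/Z = 1.1e-9 m, v = Zαc/n = 8.2e5 m/s
f = v/(2πr) = 1.2e14 Hz

1.2e14 Hz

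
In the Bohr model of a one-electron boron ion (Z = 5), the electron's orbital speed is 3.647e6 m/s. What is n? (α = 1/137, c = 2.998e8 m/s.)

v_n = Zαc/n ⇒ n = Zαc/v = 5 × 0.007299 × 2.998e8 / 3.647e6 ≈ 3.00
n = 3

3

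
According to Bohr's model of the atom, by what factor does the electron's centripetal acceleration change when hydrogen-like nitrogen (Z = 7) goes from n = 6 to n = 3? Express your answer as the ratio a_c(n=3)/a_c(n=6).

16

a_c ∝ Z^3 · n^-4; with Z fixed, a_c ∝ n^-4.
a_c(n=3)/a_c(n=6) = (3/6)^-4 = 16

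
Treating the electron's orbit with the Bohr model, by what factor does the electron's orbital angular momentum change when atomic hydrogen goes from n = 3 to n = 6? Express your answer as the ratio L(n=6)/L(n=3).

L = nℏ depends only on n, so L ∝ n.
L(n=6)/L(n=3) = (6/3)^1 = 2

2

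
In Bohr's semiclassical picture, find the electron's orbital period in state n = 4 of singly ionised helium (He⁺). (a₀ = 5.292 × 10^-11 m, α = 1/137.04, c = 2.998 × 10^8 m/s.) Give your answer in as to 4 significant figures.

r = n²a₀/Z = 4²·5.292 × 10^-11/2 = 4.234 × 10^-10 m
v = Zαc/n = 2·0.007297·2.998 × 10^8/4 = 1.094 × 10^6 m/s
T = 2πr/v = 2.432 × 10^-15 s = 2432 as

2432 as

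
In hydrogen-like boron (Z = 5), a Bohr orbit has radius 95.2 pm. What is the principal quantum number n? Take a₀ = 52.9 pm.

3

r_n = n²a₀/Z ⇒ n² = rZ/a₀ = 95.2 × 5 / 52.9 ≈ 9.00
n = 3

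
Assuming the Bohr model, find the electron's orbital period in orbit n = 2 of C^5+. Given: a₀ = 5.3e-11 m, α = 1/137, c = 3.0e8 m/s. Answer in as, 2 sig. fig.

34 as

r = n²a₀/Z = 2²·5.3e-11/6 = 3.5e-11 m
v = Zαc/n = 6·0.0073·3.0e8/2 = 6.6e6 m/s
T = 2πr/v = 3.4e-17 s = 34 as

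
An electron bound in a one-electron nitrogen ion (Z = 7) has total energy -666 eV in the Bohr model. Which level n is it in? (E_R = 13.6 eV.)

E_n = −E_R Z²/n² ⇒ n² = E_R Z²/(−E_n) = 13.6 × 7² / 666 ≈ 1.00
n = 1

1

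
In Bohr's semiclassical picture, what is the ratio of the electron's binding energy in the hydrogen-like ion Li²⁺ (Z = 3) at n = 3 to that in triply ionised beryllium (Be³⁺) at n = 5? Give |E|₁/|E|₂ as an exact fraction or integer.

25/16

|E| ∝ Z^2 · n^-2
|E|₁/|E|₂ = (3/4)^2 · (3/5)^-2 = 25/16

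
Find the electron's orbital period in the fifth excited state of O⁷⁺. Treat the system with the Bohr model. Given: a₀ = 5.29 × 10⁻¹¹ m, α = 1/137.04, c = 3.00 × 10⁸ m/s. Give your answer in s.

5.12 × 10⁻¹⁶ s

r = n²a₀/Z = 6²·5.29 × 10⁻¹¹/8 = 2.38 × 10⁻¹⁰ m
v = Zαc/n = 8·0.00730·3.00 × 10⁸/6 = 2.92 × 10⁶ m/s
T = 2πr/v = 5.12 × 10⁻¹⁶ s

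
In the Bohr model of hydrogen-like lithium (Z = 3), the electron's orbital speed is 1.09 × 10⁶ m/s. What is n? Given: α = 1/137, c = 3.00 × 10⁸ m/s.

v_n = Zαc/n ⇒ n = Zαc/v = 3 × 0.00730 × 3.00 × 10⁸ / 1.09 × 10⁶ ≈ 6.03
n = 6

6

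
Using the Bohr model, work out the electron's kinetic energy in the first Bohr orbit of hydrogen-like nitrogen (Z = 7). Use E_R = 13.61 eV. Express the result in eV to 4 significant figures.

For a Coulomb orbit the virial theorem gives K = −E_n.
E_n = −E_R·Z²/n², so K = E_R·Z²/n² = 13.61 × 7²/1² = 666.9 eV

666.9 eV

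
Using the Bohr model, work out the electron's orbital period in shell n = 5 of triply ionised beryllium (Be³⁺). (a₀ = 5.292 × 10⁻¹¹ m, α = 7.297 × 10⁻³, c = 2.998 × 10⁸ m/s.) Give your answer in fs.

r = n²a₀/Z = 5²·5.292 × 10⁻¹¹/4 = 3.308 × 10⁻¹⁰ m
v = Zαc/n = 4·0.007297·2.998 × 10⁸/5 = 1.750 × 10⁶ m/s
T = 2πr/v = 1.187 × 10⁻¹⁵ s = 1.187 fs

1.187 fs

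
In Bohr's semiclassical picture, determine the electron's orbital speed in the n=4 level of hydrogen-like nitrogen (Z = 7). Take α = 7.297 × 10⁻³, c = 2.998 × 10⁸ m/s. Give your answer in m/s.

3.828 × 10⁶ m/s

v_n = Zαc/n = 7 × 0.007297 × 2.998 × 10⁸ / 4
    = 3.828 × 10⁶ m/s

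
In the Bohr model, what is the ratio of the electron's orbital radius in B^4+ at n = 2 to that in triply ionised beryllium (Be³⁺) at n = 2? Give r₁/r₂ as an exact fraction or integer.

4/5

r ∝ Z^-1 · n^2
r₁/r₂ = (5/4)^-1 · (2/2)^2 = 4/5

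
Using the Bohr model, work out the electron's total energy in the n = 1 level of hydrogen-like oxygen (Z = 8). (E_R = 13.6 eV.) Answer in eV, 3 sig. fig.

E_n = −E_R·Z²/n² = −13.6 × 8²/1² = -870 eV

-870 eV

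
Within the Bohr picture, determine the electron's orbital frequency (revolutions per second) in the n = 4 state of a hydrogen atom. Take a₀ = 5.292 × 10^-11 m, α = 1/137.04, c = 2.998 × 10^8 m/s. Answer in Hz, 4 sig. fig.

1.028 × 10^14 Hz

r = n²a₀/Z = 8.467 × 10^-10 m, v = Zαc/n = 5.469 × 10^5 m/s
f = v/(2πr) = 1.028 × 10^14 Hz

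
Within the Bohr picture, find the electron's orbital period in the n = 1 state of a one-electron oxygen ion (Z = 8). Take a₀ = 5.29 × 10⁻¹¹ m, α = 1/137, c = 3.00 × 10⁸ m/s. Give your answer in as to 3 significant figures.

2.37 as

r = n²a₀/Z = 1²·5.29 × 10⁻¹¹/8 = 6.61 × 10⁻¹² m
v = Zαc/n = 8·0.00730·3.00 × 10⁸/1 = 1.75 × 10⁷ m/s
T = 2πr/v = 2.37 × 10⁻¹⁸ s = 2.37 as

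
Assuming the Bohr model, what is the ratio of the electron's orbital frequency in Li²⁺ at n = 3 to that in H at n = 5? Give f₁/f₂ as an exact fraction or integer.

f ∝ Z^2 · n^-3
f₁/f₂ = (3/1)^2 · (3/5)^-3 = 125/3

125/3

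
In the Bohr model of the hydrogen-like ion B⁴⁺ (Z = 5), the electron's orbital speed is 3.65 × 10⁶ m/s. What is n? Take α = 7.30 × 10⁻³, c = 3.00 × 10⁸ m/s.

3

v_n = Zαc/n ⇒ n = Zαc/v = 5 × 0.00730 × 3.00 × 10⁸ / 3.65 × 10⁶ ≈ 3.00
n = 3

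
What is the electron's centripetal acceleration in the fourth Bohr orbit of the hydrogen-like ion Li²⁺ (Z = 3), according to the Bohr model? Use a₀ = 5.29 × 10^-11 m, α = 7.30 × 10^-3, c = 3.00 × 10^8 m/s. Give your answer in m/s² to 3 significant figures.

r = n²a₀/Z = 2.82 × 10^-10 m, v = Zαc/n = 1.64 × 10^6 m/s
a = v²/r = (1.64 × 10^6)² / 2.82 × 10^-10 = 9.56 × 10^21 m/s²

9.56 × 10^21 m/s²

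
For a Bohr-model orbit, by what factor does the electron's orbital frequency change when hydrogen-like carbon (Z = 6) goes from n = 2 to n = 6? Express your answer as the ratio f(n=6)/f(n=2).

1/27

f ∝ Z^2 · n^-3; with Z fixed, f ∝ n^-3.
f(n=6)/f(n=2) = (6/2)^-3 = 1/27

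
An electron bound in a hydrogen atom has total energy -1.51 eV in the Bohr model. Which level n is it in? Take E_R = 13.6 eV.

E_n = −E_R Z²/n² ⇒ n² = E_R Z²/(−E_n) = 13.6 × 1² / 1.51 ≈ 9.01
n = 3

3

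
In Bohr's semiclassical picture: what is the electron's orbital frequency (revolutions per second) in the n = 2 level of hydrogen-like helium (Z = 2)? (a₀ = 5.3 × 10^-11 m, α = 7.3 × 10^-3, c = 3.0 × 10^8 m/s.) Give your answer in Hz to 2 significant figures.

r = n²a₀/Z = 1.1 × 10^-10 m, v = Zαc/n = 2.2 × 10^6 m/s
f = v/(2πr) = 3.3 × 10^15 Hz

3.3 × 10^15 Hz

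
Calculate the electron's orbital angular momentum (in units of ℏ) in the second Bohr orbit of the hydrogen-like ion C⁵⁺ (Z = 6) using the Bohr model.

2

L_n = nℏ, so L/ℏ = n = 2.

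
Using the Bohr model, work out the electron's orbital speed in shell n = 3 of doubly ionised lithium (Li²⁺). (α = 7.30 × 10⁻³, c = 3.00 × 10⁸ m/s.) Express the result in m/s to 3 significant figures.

v_n = Zαc/n = 3 × 0.00730 × 3.00 × 10⁸ / 3
    = 2.19 × 10⁶ m/s

2.19 × 10⁶ m/s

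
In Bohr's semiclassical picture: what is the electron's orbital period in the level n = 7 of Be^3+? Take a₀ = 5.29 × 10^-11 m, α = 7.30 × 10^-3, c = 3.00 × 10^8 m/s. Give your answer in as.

r = n²a₀/Z = 7²·5.29 × 10^-11/4 = 6.48 × 10^-10 m
v = Zαc/n = 4·0.00730·3.00 × 10^8/7 = 1.25 × 10^6 m/s
T = 2πr/v = 3.25 × 10^-15 s = 3250 as

3250 as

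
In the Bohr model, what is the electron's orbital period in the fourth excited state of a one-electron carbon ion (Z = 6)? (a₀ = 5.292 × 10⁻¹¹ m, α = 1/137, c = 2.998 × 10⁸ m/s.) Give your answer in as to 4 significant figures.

527.6 as

r = n²a₀/Z = 5²·5.292 × 10⁻¹¹/6 = 2.205 × 10⁻¹⁰ m
v = Zαc/n = 6·0.007299·2.998 × 10⁸/5 = 2.626 × 10⁶ m/s
T = 2πr/v = 5.276 × 10⁻¹⁶ s = 527.6 as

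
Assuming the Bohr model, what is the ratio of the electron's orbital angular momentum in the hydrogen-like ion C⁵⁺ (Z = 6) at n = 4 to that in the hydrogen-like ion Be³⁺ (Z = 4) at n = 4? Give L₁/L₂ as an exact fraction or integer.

1

L = nℏ is independent of Z.
L₁/L₂ = n₁/n₂ = 4/4 = 1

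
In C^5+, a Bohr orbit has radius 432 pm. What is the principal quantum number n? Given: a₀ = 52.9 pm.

7

r_n = n²a₀/Z ⇒ n² = rZ/a₀ = 432 × 6 / 52.9 ≈ 49.00
n = 7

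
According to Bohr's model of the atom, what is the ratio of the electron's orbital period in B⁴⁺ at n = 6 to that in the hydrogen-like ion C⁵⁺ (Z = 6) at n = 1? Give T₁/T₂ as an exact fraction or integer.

7776/25

T ∝ Z^-2 · n^3
T₁/T₂ = (5/6)^-2 · (6/1)^3 = 7776/25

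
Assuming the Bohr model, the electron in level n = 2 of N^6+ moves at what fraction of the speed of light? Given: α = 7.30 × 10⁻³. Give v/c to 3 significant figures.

0.0255

v_n = Zαc/n, so v/c = Zα/n = 7 × 0.00730 / 2 = 0.0255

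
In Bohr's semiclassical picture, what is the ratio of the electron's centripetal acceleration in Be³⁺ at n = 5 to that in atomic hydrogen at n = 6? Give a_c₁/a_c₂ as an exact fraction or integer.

a_c ∝ Z^3 · n^-4
a_c₁/a_c₂ = (4/1)^3 · (5/6)^-4 = 82944/625

82944/625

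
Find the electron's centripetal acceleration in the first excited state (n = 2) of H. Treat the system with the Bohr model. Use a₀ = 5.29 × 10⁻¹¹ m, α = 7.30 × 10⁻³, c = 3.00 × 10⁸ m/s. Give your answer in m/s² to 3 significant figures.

r = n²a₀/Z = 2.12 × 10⁻¹⁰ m, v = Zαc/n = 1.09 × 10⁶ m/s
a = v²/r = (1.09 × 10⁶)² / 2.12 × 10⁻¹⁰ = 5.67 × 10²¹ m/s²

5.67 × 10²¹ m/s²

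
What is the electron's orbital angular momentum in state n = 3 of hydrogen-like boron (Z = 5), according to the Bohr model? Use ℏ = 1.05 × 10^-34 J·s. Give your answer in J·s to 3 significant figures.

3.15 × 10^-34 J·s

L_n = nℏ = 3 × 1.05 × 10^-34 = 3.15 × 10^-34 J·s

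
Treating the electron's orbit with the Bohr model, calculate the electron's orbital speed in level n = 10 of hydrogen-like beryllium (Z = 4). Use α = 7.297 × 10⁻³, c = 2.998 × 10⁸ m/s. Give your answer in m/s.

8.751 × 10⁵ m/s

v_n = Zαc/n = 4 × 0.007297 × 2.998 × 10⁸ / 10
    = 8.751 × 10⁵ m/s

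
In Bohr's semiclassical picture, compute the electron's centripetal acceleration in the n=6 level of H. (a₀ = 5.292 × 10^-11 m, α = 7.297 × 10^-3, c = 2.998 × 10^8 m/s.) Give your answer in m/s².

6.978 × 10^19 m/s²

r = n²a₀/Z = 1.905 × 10^-9 m, v = Zαc/n = 3.646 × 10^5 m/s
a = v²/r = (3.646 × 10^5)² / 1.905 × 10^-9 = 6.978 × 10^19 m/s²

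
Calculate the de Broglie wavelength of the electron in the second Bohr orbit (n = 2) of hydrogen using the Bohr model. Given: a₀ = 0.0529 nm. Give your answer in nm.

The Bohr quantisation condition is nλ = 2πr_n.
r_n = n²a₀/Z = 0.212 nm
λ = 2πr_n/n = 2π·0.212/2 = 0.665 nm

0.665 nm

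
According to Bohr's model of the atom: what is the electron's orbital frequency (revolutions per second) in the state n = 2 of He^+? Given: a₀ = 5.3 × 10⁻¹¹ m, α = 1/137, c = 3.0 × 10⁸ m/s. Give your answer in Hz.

3.3 × 10¹⁵ Hz

r = n²a₀/Z = 1.1 × 10⁻¹⁰ m, v = Zαc/n = 2.2 × 10⁶ m/s
f = v/(2πr) = 3.3 × 10¹⁵ Hz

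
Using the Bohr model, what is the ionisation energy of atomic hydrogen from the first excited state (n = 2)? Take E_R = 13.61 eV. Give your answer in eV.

3.402 eV

E_n = −E_R·Z²/n² = −13.61 × 1²/2² eV = -3.402 eV
Ionisation energy = −E_n = 3.402 eV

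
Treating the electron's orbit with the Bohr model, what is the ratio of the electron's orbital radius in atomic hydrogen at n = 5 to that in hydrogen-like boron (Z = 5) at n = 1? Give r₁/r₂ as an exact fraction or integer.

125

r ∝ Z^-1 · n^2
r₁/r₂ = (1/5)^-1 · (5/1)^2 = 125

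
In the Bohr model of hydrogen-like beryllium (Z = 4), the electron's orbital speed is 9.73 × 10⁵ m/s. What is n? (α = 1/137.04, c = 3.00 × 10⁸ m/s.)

9

v_n = Zαc/n ⇒ n = Zαc/v = 4 × 0.00730 × 3.00 × 10⁸ / 9.73 × 10⁵ ≈ 9.00
n = 9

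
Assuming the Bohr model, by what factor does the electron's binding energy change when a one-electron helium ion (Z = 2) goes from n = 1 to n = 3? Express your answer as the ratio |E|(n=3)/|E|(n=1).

1/9

|E| ∝ Z^2 · n^-2; with Z fixed, |E| ∝ n^-2.
|E|(n=3)/|E|(n=1) = (3/1)^-2 = 1/9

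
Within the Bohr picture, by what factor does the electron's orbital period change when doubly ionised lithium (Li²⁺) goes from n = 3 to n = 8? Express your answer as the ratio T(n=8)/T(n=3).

512/27

T ∝ Z^-2 · n^3; with Z fixed, T ∝ n^3.
T(n=8)/T(n=3) = (8/3)^3 = 512/27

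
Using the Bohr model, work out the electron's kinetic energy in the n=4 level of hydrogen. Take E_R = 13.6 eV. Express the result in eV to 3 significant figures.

0.850 eV

For a Coulomb orbit the virial theorem gives K = −E_n.
E_n = −E_R·Z²/n², so K = E_R·Z²/n² = 13.6 × 1²/4² = 0.850 eV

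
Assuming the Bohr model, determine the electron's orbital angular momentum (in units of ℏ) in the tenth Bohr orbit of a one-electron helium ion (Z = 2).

10

L_n = nℏ, so L/ℏ = n = 10.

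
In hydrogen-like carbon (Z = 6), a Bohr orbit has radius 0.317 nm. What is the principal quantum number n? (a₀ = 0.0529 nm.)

r_n = n²a₀/Z ⇒ n² = rZ/a₀ = 0.317 × 6 / 0.0529 ≈ 35.95
n = 6

6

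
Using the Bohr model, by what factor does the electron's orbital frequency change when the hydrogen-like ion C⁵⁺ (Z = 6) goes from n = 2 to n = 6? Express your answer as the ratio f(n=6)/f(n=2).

f ∝ Z^2 · n^-3; with Z fixed, f ∝ n^-3.
f(n=6)/f(n=2) = (6/2)^-3 = 1/27

1/27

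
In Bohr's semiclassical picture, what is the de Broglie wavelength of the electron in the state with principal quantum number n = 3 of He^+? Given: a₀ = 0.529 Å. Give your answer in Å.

4.99 Å

The Bohr quantisation condition is nλ = 2πr_n.
r_n = n²a₀/Z = 2.38 Å
λ = 2πr_n/n = 2π·2.38/3 = 4.99 Å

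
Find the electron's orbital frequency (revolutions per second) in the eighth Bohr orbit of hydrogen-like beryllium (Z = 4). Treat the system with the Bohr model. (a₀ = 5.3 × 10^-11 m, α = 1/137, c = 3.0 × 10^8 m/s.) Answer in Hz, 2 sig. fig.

r = n²a₀/Z = 8.5 × 10^-10 m, v = Zαc/n = 1.1 × 10^6 m/s
f = v/(2πr) = 2.1 × 10^14 Hz

2.1 × 10^14 Hz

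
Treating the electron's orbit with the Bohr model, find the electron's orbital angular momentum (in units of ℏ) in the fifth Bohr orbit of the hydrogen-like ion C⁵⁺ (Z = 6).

L_n = nℏ, so L/ℏ = n = 5.

5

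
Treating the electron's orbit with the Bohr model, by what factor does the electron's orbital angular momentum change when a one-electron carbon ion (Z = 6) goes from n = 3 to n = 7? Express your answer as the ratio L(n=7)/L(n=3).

7/3

L = nℏ depends only on n, so L ∝ n.
L(n=7)/L(n=3) = (7/3)^1 = 7/3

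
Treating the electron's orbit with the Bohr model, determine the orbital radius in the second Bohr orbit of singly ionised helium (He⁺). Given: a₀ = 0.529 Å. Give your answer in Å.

1.06 Å

r_n = n²a₀/Z = 2² × 0.529 / 2
    = 4 × 0.529 / 2 = 1.06 Å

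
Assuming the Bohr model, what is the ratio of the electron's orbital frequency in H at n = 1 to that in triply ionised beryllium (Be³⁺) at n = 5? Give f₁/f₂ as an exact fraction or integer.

f ∝ Z^2 · n^-3
f₁/f₂ = (1/4)^2 · (1/5)^-3 = 125/16

125/16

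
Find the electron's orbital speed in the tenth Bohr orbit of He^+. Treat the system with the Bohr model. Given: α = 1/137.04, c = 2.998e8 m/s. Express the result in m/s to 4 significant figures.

v_n = Zαc/n = 2 × 0.007297 × 2.998e8 / 10
    = 4.375e5 m/s

4.375e5 m/s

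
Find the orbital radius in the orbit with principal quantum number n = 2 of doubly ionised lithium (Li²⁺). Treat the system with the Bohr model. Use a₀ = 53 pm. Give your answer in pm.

71 pm

r_n = n²a₀/Z = 2² × 53 / 3
    = 4 × 53 / 3 = 71 pm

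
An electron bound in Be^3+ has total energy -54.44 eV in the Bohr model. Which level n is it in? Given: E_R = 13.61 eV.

2

E_n = −E_R Z²/n² ⇒ n² = E_R Z²/(−E_n) = 13.61 × 4² / 54.44 ≈ 4.00
n = 2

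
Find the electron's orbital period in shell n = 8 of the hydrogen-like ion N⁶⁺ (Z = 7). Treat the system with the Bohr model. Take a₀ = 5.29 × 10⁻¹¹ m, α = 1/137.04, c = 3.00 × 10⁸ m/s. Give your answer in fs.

1.59 fs

r = n²a₀/Z = 8²·5.29 × 10⁻¹¹/7 = 4.84 × 10⁻¹⁰ m
v = Zαc/n = 7·0.00730·3.00 × 10⁸/8 = 1.92 × 10⁶ m/s
T = 2πr/v = 1.59 × 10⁻¹⁵ s = 1.59 fs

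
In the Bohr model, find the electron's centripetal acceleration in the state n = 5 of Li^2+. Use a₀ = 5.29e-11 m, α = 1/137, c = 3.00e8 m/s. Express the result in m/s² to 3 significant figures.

r = n²a₀/Z = 4.41e-10 m, v = Zαc/n = 1.31e6 m/s
a = v²/r = (1.31e6)² / 4.41e-10 = 3.92e21 m/s²

3.92e21 m/s²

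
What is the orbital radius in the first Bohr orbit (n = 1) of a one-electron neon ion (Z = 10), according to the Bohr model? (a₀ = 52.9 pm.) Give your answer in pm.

r_n = n²a₀/Z = 1² × 52.9 / 10
    = 1 × 52.9 / 10 = 5.29 pm

5.29 pm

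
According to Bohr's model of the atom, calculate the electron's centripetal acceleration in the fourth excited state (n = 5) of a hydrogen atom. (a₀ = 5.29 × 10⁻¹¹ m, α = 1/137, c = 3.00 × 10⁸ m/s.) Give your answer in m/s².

r = n²a₀/Z = 1.32 × 10⁻⁹ m, v = Zαc/n = 4.38 × 10⁵ m/s
a = v²/r = (4.38 × 10⁵)² / 1.32 × 10⁻⁹ = 1.45 × 10²⁰ m/s²

1.45 × 10²⁰ m/s²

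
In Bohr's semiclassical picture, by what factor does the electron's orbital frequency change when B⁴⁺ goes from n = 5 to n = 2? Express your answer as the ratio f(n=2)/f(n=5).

125/8

f ∝ Z^2 · n^-3; with Z fixed, f ∝ n^-3.
f(n=2)/f(n=5) = (2/5)^-3 = 125/8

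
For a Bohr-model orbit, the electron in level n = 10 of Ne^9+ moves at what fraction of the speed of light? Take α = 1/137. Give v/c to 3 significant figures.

0.00730

v_n = Zαc/n, so v/c = Zα/n = 10 × 0.00730 / 10 = 0.00730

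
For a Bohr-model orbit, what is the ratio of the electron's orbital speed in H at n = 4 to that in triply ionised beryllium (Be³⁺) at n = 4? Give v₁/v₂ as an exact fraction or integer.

1/4

v ∝ Z^1 · n^-1
v₁/v₂ = (1/4)^1 · (4/4)^-1 = 1/4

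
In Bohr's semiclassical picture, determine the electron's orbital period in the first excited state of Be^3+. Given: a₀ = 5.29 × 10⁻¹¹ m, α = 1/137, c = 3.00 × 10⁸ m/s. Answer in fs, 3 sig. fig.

0.0759 fs

r = n²a₀/Z = 2²·5.29 × 10⁻¹¹/4 = 5.29 × 10⁻¹¹ m
v = Zαc/n = 4·0.00730·3.00 × 10⁸/2 = 4.38 × 10⁶ m/s
T = 2πr/v = 7.59 × 10⁻¹⁷ s = 0.0759 fs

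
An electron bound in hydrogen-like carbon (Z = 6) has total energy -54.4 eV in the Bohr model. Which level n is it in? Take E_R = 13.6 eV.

E_n = −E_R Z²/n² ⇒ n² = E_R Z²/(−E_n) = 13.6 × 6² / 54.4 ≈ 9.00
n = 3

3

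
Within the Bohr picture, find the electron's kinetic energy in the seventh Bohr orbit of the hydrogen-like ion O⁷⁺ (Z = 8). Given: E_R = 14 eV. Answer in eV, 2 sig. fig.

For a Coulomb orbit the virial theorem gives K = −E_n.
E_n = −E_R·Z²/n², so K = E_R·Z²/n² = 14 × 8²/7² = 18 eV

18 eV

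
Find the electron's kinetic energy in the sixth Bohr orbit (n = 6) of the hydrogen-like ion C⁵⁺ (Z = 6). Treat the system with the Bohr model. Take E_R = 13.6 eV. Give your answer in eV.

13.6 eV

For a Coulomb orbit the virial theorem gives K = −E_n.
E_n = −E_R·Z²/n², so K = E_R·Z²/n² = 13.6 × 6²/6² = 13.6 eV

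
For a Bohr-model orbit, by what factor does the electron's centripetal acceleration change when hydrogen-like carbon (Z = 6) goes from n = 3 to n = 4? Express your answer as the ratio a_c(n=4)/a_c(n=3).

81/256

a_c ∝ Z^3 · n^-4; with Z fixed, a_c ∝ n^-4.
a_c(n=4)/a_c(n=3) = (4/3)^-4 = 81/256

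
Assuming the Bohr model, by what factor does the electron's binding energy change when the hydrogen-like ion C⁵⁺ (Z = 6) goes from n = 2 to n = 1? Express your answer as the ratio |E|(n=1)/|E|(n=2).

|E| ∝ Z^2 · n^-2; with Z fixed, |E| ∝ n^-2.
|E|(n=1)/|E|(n=2) = (1/2)^-2 = 4

4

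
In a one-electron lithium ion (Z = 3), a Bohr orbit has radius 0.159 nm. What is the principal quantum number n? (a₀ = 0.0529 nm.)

3

r_n = n²a₀/Z ⇒ n² = rZ/a₀ = 0.159 × 3 / 0.0529 ≈ 9.02
n = 3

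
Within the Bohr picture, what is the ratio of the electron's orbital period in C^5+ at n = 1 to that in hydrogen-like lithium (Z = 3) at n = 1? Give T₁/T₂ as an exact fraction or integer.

1/4

T ∝ Z^-2 · n^3
T₁/T₂ = (6/3)^-2 · (1/1)^3 = 1/4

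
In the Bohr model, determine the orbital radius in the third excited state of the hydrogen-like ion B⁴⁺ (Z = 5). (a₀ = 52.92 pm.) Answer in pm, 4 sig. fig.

r_n = n²a₀/Z = 4² × 52.92 / 5
    = 16 × 52.92 / 5 = 169.3 pm

169.3 pm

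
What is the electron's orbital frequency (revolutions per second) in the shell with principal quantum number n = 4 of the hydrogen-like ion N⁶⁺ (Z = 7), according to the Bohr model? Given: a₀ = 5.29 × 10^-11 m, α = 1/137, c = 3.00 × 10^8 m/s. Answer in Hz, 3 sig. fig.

5.04 × 10^15 Hz

r = n²a₀/Z = 1.21 × 10^-10 m, v = Zαc/n = 3.83 × 10^6 m/s
f = v/(2πr) = 5.04 × 10^15 Hz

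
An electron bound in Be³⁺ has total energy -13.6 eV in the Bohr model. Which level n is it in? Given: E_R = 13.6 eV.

4

E_n = −E_R Z²/n² ⇒ n² = E_R Z²/(−E_n) = 13.6 × 4² / 13.6 ≈ 16.00
n = 4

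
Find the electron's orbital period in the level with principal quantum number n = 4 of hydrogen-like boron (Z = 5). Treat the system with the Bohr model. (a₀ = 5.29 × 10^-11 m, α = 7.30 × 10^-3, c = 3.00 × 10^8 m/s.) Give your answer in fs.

0.389 fs

r = n²a₀/Z = 4²·5.29 × 10^-11/5 = 1.69 × 10^-10 m
v = Zαc/n = 5·0.00730·3.00 × 10^8/4 = 2.74 × 10^6 m/s
T = 2πr/v = 3.89 × 10^-16 s = 0.389 fs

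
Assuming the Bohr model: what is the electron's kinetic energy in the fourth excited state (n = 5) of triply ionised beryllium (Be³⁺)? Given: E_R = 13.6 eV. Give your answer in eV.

For a Coulomb orbit the virial theorem gives K = −E_n.
E_n = −E_R·Z²/n², so K = E_R·Z²/n² = 13.6 × 4²/5² = 8.70 eV

8.70 eV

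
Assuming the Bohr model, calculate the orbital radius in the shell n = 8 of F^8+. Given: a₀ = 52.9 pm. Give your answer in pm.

376 pm

r_n = n²a₀/Z = 8² × 52.9 / 9
    = 64 × 52.9 / 9 = 376 pm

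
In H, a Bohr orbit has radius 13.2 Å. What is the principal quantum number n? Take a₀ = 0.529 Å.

r_n = n²a₀/Z ⇒ n² = rZ/a₀ = 13.2 × 1 / 0.529 ≈ 24.95
n = 5

5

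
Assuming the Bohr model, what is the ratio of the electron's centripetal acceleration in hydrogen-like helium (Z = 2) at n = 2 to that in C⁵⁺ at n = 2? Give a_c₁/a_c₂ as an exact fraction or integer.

a_c ∝ Z^3 · n^-4
a_c₁/a_c₂ = (2/6)^3 · (2/2)^-4 = 1/27

1/27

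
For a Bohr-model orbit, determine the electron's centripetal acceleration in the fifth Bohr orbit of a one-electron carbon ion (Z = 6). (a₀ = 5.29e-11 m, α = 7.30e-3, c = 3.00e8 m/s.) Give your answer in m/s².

r = n²a₀/Z = 2.20e-10 m, v = Zαc/n = 2.63e6 m/s
a = v²/r = (2.63e6)² / 2.20e-10 = 3.13e22 m/s²

3.13e22 m/s²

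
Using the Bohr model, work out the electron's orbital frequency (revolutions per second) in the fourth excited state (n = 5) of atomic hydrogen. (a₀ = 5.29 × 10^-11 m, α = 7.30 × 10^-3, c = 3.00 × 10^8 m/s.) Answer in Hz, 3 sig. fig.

5.27 × 10^13 Hz

r = n²a₀/Z = 1.32 × 10^-9 m, v = Zαc/n = 4.38 × 10^5 m/s
f = v/(2πr) = 5.27 × 10^13 Hz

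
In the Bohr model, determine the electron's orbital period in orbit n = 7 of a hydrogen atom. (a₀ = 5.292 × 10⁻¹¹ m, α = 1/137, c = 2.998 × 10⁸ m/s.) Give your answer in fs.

r = n²a₀/Z = 7²·5.292 × 10⁻¹¹/1 = 2.593 × 10⁻⁹ m
v = Zαc/n = 1·0.007299·2.998 × 10⁸/7 = 3.126 × 10⁵ m/s
T = 2πr/v = 5.212 × 10⁻¹⁴ s = 52.12 fs

52.12 fs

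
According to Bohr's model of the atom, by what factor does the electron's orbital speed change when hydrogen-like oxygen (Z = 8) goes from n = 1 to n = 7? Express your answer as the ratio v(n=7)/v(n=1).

1/7

v ∝ Z^1 · n^-1; with Z fixed, v ∝ n^-1.
v(n=7)/v(n=1) = (7/1)^-1 = 1/7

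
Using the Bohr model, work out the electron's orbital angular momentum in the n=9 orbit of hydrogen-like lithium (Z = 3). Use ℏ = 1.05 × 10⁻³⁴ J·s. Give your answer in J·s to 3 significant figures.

L_n = nℏ = 9 × 1.05 × 10⁻³⁴ = 9.45 × 10⁻³⁴ J·s

9.45 × 10⁻³⁴ J·s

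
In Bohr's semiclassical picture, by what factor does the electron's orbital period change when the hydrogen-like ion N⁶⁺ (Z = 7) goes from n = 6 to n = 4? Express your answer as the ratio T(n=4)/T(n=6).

8/27

T ∝ Z^-2 · n^3; with Z fixed, T ∝ n^3.
T(n=4)/T(n=6) = (4/6)^3 = 8/27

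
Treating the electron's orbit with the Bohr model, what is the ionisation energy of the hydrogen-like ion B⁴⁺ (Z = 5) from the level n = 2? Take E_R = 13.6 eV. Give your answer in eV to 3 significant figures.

E_n = −E_R·Z²/n² = −13.6 × 5²/2² eV = -85.0 eV
Ionisation energy = −E_n = 85.0 eV

85.0 eV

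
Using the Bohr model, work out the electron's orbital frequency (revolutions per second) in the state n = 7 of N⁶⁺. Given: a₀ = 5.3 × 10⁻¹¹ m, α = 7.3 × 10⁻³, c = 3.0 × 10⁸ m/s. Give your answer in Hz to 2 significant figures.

9.4 × 10¹⁴ Hz

r = n²a₀/Z = 3.7 × 10⁻¹⁰ m, v = Zαc/n = 2.2 × 10⁶ m/s
f = v/(2πr) = 9.4 × 10¹⁴ Hz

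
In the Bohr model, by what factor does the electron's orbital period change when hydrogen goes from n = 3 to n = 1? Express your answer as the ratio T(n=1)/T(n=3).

T ∝ Z^-2 · n^3; with Z fixed, T ∝ n^3.
T(n=1)/T(n=3) = (1/3)^3 = 1/27

1/27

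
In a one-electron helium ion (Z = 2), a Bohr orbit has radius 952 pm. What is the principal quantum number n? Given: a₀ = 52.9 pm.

r_n = n²a₀/Z ⇒ n² = rZ/a₀ = 952 × 2 / 52.9 ≈ 35.99
n = 6

6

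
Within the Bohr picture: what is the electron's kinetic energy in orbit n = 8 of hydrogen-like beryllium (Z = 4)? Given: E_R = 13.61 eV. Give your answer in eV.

For a Coulomb orbit the virial theorem gives K = −E_n.
E_n = −E_R·Z²/n², so K = E_R·Z²/n² = 13.61 × 4²/8² = 3.402 eV

3.402 eV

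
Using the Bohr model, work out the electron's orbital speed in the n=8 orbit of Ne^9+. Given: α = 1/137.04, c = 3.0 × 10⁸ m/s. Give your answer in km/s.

v_n = Zαc/n = 10 × 0.0073 × 3.0 × 10⁸ / 8
    = 2700 km/s

2700 km/s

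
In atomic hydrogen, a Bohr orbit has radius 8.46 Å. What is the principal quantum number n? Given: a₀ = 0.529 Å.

4

r_n = n²a₀/Z ⇒ n² = rZ/a₀ = 8.46 × 1 / 0.529 ≈ 15.99
n = 4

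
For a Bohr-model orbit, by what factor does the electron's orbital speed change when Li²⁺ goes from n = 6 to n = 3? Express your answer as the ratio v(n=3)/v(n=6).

2

v ∝ Z^1 · n^-1; with Z fixed, v ∝ n^-1.
v(n=3)/v(n=6) = (3/6)^-1 = 2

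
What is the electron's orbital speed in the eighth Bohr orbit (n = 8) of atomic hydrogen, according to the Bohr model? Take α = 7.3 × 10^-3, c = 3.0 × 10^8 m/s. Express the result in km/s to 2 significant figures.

v_n = Zαc/n = 1 × 0.0073 × 3.0 × 10^8 / 8
    = 270 km/s

270 km/s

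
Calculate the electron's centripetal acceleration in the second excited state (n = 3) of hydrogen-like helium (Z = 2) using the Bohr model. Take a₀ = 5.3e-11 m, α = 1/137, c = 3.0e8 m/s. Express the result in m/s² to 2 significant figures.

8.9e21 m/s²

r = n²a₀/Z = 2.4e-10 m, v = Zαc/n = 1.5e6 m/s
a = v²/r = (1.5e6)² / 2.4e-10 = 8.9e21 m/s²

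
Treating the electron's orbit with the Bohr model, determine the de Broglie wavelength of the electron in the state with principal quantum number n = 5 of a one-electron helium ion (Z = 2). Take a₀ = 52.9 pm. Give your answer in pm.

831 pm

The Bohr quantisation condition is nλ = 2πr_n.
r_n = n²a₀/Z = 661 pm
λ = 2πr_n/n = 2π·661/5 = 831 pm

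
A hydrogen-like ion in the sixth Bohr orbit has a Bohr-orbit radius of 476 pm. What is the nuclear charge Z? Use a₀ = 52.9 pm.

4

r_n = n²a₀/Z ⇒ Z = n²a₀/r = 6² × 52.9 / 476 ≈ 4.00
Z = 4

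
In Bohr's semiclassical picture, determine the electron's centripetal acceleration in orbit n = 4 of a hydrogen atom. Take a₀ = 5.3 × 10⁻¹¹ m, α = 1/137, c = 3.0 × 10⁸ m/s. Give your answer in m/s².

r = n²a₀/Z = 8.5 × 10⁻¹⁰ m, v = Zαc/n = 5.5 × 10⁵ m/s
a = v²/r = (5.5 × 10⁵)² / 8.5 × 10⁻¹⁰ = 3.5 × 10²⁰ m/s²

3.5 × 10²⁰ m/s²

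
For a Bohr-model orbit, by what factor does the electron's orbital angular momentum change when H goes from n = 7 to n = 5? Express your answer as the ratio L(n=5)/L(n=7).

5/7

L = nℏ depends only on n, so L ∝ n.
L(n=5)/L(n=7) = (5/7)^1 = 5/7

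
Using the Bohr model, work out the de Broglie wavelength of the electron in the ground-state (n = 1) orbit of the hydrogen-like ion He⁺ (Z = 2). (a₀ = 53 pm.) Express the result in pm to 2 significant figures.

170 pm

The Bohr quantisation condition is nλ = 2πr_n.
r_n = n²a₀/Z = 26 pm
λ = 2πr_n/n = 2π·26/1 = 170 pm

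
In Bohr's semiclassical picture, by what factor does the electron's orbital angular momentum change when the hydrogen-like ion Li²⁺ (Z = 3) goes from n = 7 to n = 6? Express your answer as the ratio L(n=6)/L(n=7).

6/7

L = nℏ depends only on n, so L ∝ n.
L(n=6)/L(n=7) = (6/7)^1 = 6/7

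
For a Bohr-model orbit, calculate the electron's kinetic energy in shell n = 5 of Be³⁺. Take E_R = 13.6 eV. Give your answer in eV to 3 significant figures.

8.70 eV

For a Coulomb orbit the virial theorem gives K = −E_n.
E_n = −E_R·Z²/n², so K = E_R·Z²/n² = 13.6 × 4²/5² = 8.70 eV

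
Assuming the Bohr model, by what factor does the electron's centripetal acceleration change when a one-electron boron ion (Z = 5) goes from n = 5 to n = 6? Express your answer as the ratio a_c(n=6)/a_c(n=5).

625/1296

a_c ∝ Z^3 · n^-4; with Z fixed, a_c ∝ n^-4.
a_c(n=6)/a_c(n=5) = (6/5)^-4 = 625/1296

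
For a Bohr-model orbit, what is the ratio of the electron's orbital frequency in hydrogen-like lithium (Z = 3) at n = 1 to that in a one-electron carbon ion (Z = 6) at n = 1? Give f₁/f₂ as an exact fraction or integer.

1/4

f ∝ Z^2 · n^-3
f₁/f₂ = (3/6)^2 · (1/1)^-3 = 1/4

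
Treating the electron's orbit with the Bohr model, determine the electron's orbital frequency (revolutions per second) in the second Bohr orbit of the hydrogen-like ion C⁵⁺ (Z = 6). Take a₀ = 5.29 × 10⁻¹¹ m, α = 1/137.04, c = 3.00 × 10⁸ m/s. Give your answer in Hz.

r = n²a₀/Z = 3.53 × 10⁻¹¹ m, v = Zαc/n = 6.57 × 10⁶ m/s
f = v/(2πr) = 2.96 × 10¹⁶ Hz

2.96 × 10¹⁶ Hz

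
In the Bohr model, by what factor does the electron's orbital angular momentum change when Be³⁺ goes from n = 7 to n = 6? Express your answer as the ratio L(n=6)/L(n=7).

L = nℏ depends only on n, so L ∝ n.
L(n=6)/L(n=7) = (6/7)^1 = 6/7

6/7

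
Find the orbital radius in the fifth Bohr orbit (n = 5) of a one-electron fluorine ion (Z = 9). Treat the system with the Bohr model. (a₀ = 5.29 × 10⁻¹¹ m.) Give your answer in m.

r_n = n²a₀/Z = 5² × 5.29 × 10⁻¹¹ / 9
    = 25 × 5.29 × 10⁻¹¹ / 9 = 1.47 × 10⁻¹⁰ m

1.47 × 10⁻¹⁰ m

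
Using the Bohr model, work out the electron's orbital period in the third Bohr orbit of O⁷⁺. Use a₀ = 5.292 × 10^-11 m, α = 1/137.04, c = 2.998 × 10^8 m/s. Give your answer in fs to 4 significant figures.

r = n²a₀/Z = 3²·5.292 × 10^-11/8 = 5.954 × 10^-11 m
v = Zαc/n = 8·0.007297·2.998 × 10^8/3 = 5.834 × 10^6 m/s
T = 2πr/v = 6.412 × 10^-17 s = 0.06412 fs

0.06412 fs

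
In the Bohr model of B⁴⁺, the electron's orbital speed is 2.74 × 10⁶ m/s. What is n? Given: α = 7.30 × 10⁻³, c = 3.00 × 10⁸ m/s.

v_n = Zαc/n ⇒ n = Zαc/v = 5 × 0.00730 × 3.00 × 10⁸ / 2.74 × 10⁶ ≈ 4.00
n = 4

4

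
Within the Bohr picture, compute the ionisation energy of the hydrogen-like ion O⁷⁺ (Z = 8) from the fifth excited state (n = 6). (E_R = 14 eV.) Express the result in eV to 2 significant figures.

E_n = −E_R·Z²/n² = −14 × 8²/6² eV = -25 eV
Ionisation energy = −E_n = 25 eV

25 eV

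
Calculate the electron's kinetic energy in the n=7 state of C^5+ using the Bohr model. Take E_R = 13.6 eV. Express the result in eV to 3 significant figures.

9.99 eV

For a Coulomb orbit the virial theorem gives K = −E_n.
E_n = −E_R·Z²/n², so K = E_R·Z²/n² = 13.6 × 6²/7² = 9.99 eV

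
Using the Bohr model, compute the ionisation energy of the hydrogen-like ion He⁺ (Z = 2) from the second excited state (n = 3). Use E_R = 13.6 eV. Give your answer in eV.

E_n = −E_R·Z²/n² = −13.6 × 2²/3² eV = -6.04 eV
Ionisation energy = −E_n = 6.04 eV

6.04 eV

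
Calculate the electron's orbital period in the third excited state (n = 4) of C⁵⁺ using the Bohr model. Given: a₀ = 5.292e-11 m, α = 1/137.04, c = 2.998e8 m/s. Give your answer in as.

r = n²a₀/Z = 4²·5.292e-11/6 = 1.411e-10 m
v = Zαc/n = 6·0.007297·2.998e8/4 = 3.282e6 m/s
T = 2πr/v = 2.702e-16 s = 270.2 as

270.2 as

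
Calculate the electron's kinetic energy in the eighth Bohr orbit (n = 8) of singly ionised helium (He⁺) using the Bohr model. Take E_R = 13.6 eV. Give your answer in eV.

0.850 eV

For a Coulomb orbit the virial theorem gives K = −E_n.
E_n = −E_R·Z²/n², so K = E_R·Z²/n² = 13.6 × 2²/8² = 0.850 eV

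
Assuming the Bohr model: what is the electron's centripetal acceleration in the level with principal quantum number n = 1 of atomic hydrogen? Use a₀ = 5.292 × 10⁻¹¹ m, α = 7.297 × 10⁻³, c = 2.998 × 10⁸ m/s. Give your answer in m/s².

9.043 × 10²² m/s²

r = n²a₀/Z = 5.292 × 10⁻¹¹ m, v = Zαc/n = 2.188 × 10⁶ m/s
a = v²/r = (2.188 × 10⁶)² / 5.292 × 10⁻¹¹ = 9.043 × 10²² m/s²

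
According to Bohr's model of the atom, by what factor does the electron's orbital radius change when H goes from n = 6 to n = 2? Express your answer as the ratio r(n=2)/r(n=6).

r ∝ Z^-1 · n^2; with Z fixed, r ∝ n^2.
r(n=2)/r(n=6) = (2/6)^2 = 1/9

1/9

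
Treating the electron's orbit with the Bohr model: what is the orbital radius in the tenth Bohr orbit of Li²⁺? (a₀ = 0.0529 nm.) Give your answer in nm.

1.76 nm

r_n = n²a₀/Z = 10² × 0.0529 / 3
    = 100 × 0.0529 / 3 = 1.76 nm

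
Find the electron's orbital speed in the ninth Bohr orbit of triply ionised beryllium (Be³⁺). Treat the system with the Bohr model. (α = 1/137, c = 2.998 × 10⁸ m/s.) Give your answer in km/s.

v_n = Zαc/n = 4 × 0.007299 × 2.998 × 10⁸ / 9
    = 972.6 km/s

972.6 km/s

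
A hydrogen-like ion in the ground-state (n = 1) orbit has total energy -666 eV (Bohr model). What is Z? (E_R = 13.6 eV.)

E_n = −E_R Z²/n² ⇒ Z² = −E_n n²/E_R = 666 × 1² / 13.6 ≈ 48.97
Z = 7

7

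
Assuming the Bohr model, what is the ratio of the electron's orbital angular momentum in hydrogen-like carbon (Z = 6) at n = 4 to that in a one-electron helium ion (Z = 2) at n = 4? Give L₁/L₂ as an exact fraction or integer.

L = nℏ is independent of Z.
L₁/L₂ = n₁/n₂ = 4/4 = 1

1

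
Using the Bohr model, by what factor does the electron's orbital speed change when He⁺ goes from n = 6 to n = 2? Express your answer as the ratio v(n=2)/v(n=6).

3

v ∝ Z^1 · n^-1; with Z fixed, v ∝ n^-1.
v(n=2)/v(n=6) = (2/6)^-1 = 3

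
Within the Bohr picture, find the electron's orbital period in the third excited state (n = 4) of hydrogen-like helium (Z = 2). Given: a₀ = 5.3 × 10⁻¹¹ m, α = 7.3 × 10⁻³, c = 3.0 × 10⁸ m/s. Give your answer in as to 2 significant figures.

r = n²a₀/Z = 4²·5.3 × 10⁻¹¹/2 = 4.2 × 10⁻¹⁰ m
v = Zαc/n = 2·0.0073·3.0 × 10⁸/4 = 1.1 × 10⁶ m/s
T = 2πr/v = 2.4 × 10⁻¹⁵ s = 2400 as

2400 as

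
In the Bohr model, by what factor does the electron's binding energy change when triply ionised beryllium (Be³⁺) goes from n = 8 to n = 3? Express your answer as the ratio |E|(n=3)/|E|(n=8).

|E| ∝ Z^2 · n^-2; with Z fixed, |E| ∝ n^-2.
|E|(n=3)/|E|(n=8) = (3/8)^-2 = 64/9

64/9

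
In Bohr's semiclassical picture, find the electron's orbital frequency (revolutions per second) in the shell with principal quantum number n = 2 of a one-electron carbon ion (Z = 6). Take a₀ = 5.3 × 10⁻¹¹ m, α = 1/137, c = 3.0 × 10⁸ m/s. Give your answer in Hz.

r = n²a₀/Z = 3.5 × 10⁻¹¹ m, v = Zαc/n = 6.6 × 10⁶ m/s
f = v/(2πr) = 3.0 × 10¹⁶ Hz

3.0 × 10¹⁶ Hz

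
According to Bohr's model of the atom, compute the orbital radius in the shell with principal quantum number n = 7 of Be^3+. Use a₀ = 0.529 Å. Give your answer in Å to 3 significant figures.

r_n = n²a₀/Z = 7² × 0.529 / 4
    = 49 × 0.529 / 4 = 6.48 Å

6.48 Å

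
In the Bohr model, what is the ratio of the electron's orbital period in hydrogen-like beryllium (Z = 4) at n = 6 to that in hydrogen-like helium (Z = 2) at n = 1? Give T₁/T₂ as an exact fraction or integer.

T ∝ Z^-2 · n^3
T₁/T₂ = (4/2)^-2 · (6/1)^3 = 54

54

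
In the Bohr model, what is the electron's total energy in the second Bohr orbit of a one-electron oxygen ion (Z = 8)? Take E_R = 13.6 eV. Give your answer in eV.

-218 eV

E_n = −E_R·Z²/n² = −13.6 × 8²/2² = -218 eV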